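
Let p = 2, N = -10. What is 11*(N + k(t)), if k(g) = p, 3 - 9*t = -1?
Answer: -88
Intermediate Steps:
t = 4/9 (t = 1/3 - 1/9*(-1) = 1/3 + 1/9 = 4/9 ≈ 0.44444)
k(g) = 2
11*(N + k(t)) = 11*(-10 + 2) = 11*(-8) = -88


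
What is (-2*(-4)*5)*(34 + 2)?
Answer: 1440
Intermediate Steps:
(-2*(-4)*5)*(34 + 2) = -(-8)*5*36 = -1*(-40)*36 = 40*36 = 1440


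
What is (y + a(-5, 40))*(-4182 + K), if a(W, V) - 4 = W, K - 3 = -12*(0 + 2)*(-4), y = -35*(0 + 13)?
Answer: 1861848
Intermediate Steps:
y = -455 (y = -35*13 = -455)
K = 99 (K = 3 - 12*(0 + 2)*(-4) = 3 - 12*2*(-4) = 3 - 4*6*(-4) = 3 - 24*(-4) = 3 + 96 = 99)
a(W, V) = 4 + W
(y + a(-5, 40))*(-4182 + K) = (-455 + (4 - 5))*(-4182 + 99) = (-455 - 1)*(-4083) = -456*(-4083) = 1861848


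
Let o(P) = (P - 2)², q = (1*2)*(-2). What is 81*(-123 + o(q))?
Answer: -7047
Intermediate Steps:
q = -4 (q = 2*(-2) = -4)
o(P) = (-2 + P)²
81*(-123 + o(q)) = 81*(-123 + (-2 - 4)²) = 81*(-123 + (-6)²) = 81*(-123 + 36) = 81*(-87) = -7047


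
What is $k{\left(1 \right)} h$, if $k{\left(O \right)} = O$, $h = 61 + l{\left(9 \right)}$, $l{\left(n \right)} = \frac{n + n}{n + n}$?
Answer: $62$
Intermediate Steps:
$l{\left(n \right)} = 1$ ($l{\left(n \right)} = \frac{2 n}{2 n} = 2 n \frac{1}{2 n} = 1$)
$h = 62$ ($h = 61 + 1 = 62$)
$k{\left(1 \right)} h = 1 \cdot 62 = 62$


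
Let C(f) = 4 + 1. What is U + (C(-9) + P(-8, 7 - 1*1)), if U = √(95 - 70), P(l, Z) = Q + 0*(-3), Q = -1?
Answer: 9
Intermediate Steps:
P(l, Z) = -1 (P(l, Z) = -1 + 0*(-3) = -1 + 0 = -1)
C(f) = 5
U = 5 (U = √25 = 5)
U + (C(-9) + P(-8, 7 - 1*1)) = 5 + (5 - 1) = 5 + 4 = 9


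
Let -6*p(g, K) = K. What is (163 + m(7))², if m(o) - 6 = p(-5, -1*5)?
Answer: 1038361/36 ≈ 28843.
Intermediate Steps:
p(g, K) = -K/6
m(o) = 41/6 (m(o) = 6 - (-1)*5/6 = 6 - ⅙*(-5) = 6 + ⅚ = 41/6)
(163 + m(7))² = (163 + 41/6)² = (1019/6)² = 1038361/36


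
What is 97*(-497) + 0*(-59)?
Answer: -48209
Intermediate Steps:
97*(-497) + 0*(-59) = -48209 + 0 = -48209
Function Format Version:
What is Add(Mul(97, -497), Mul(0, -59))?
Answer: -48209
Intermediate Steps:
Add(Mul(97, -497), Mul(0, -59)) = Add(-48209, 0) = -48209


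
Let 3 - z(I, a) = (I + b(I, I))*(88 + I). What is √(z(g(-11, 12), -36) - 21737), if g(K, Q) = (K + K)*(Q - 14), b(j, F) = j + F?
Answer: I*√39158 ≈ 197.88*I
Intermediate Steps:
b(j, F) = F + j
g(K, Q) = 2*K*(-14 + Q) (g(K, Q) = (2*K)*(-14 + Q) = 2*K*(-14 + Q))
z(I, a) = 3 - 3*I*(88 + I) (z(I, a) = 3 - (I + (I + I))*(88 + I) = 3 - (I + 2*I)*(88 + I) = 3 - 3*I*(88 + I))
√(z(g(-11, 12), -36) - 21737) = √((3 - 528*(-11)*(-14 + 12) - 3*484*(-14 + 12)²) - 21737) = √((3 - 528*(-11)*(-2) - 3*(2*(-11)*(-2))²) - 21737) = √((3 - 264*44 - 3*44²) - 21737) = √((3 - 11616 - 3*1936) - 21737) = √((3 - 11616 - 5808) - 21737) = √(-17421 - 21737) = √(-39158) = I*√39158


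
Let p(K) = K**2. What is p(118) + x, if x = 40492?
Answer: 54416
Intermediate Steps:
p(118) + x = 118**2 + 40492 = 13924 + 40492 = 54416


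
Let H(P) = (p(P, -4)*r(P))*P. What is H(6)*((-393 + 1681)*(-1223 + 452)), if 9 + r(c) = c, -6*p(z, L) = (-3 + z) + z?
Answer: -26812296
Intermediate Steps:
p(z, L) = ½ - z/3 (p(z, L) = -((-3 + z) + z)/6 = -(-3 + 2*z)/6 = ½ - z/3)
r(c) = -9 + c
H(P) = P*(½ - P/3)*(-9 + P) (H(P) = ((½ - P/3)*(-9 + P))*P = P*(½ - P/3)*(-9 + P))
H(6)*((-393 + 1681)*(-1223 + 452)) = (-⅙*6*(-9 + 6)*(-3 + 2*6))*((-393 + 1681)*(-1223 + 452)) = (-⅙*6*(-3)*(-3 + 12))*(1288*(-771)) = -⅙*6*(-3)*9*(-993048) = 27*(-993048) = -26812296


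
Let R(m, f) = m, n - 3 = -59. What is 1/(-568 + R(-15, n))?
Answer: -1/583 ≈ -0.0017153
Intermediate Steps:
n = -56 (n = 3 - 59 = -56)
1/(-568 + R(-15, n)) = 1/(-568 - 15) = 1/(-583) = -1/583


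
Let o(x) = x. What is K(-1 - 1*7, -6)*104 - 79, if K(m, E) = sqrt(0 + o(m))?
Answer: -79 + 208*I*sqrt(2) ≈ -79.0 + 294.16*I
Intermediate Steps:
K(m, E) = sqrt(m) (K(m, E) = sqrt(0 + m) = sqrt(m))
K(-1 - 1*7, -6)*104 - 79 = sqrt(-1 - 1*7)*104 - 79 = sqrt(-1 - 7)*104 - 79 = sqrt(-8)*104 - 79 = (2*I*sqrt(2))*104 - 79 = 208*I*sqrt(2) - 79 = -79 + 208*I*sqrt(2)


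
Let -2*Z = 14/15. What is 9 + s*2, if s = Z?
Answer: 121/15 ≈ 8.0667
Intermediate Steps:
Z = -7/15 ≈ -0.46667
s = -7/15 ≈ -0.46667
9 + s*2 = 9 - 7/15*2 = 9 - 14/15 = 121/15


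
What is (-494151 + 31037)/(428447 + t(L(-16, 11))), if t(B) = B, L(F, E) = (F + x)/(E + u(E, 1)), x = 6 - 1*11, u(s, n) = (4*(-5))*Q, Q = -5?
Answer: -8567609/7926266 ≈ -1.0809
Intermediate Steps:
u(s, n) = 100 (u(s, n) = (4*(-5))*(-5) = -20*(-5) = 100)
x = -5 (x = 6 - 11 = -5)
L(F, E) = (-5 + F)/(100 + E) (L(F, E) = (F - 5)/(E + 100) = (-5 + F)/(100 + E))
(-494151 + 31037)/(428447 + t(L(-16, 11))) = (-494151 + 31037)/(428447 + (-5 - 16)/(100 + 11)) = -463114/(428447 - 21/111) = -463114/(428447 + (1/111)*(-21)) = -463114/(428447 - 7/37) = -463114/15852532/37 = -463114*37/15852532 = -8567609/7926266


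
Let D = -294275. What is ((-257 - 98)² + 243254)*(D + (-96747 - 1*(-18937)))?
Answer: -137403176715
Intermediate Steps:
((-257 - 98)² + 243254)*(D + (-96747 - 1*(-18937))) = ((-257 - 98)² + 243254)*(-294275 + (-96747 - 1*(-18937))) = ((-355)² + 243254)*(-294275 + (-96747 + 18937)) = (126025 + 243254)*(-294275 - 77810) = 369279*(-372085) = -137403176715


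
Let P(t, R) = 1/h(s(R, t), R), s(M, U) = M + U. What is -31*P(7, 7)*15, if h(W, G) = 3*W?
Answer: -155/14 ≈ -11.071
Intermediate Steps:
P(t, R) = 1/(3*R + 3*t) (P(t, R) = 1/(3*(R + t)) = 1/(3*R + 3*t))
-31*P(7, 7)*15 = -31/(3*(7 + 7))*15 = -31/(3*14)*15 = -31*1/42*15 = -31/42*15 = -155/14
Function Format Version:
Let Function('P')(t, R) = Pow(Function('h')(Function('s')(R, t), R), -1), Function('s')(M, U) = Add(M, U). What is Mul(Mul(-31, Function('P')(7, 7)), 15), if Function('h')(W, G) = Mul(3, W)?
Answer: Rational(-155, 14) ≈ -11.071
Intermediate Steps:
Function('P')(t, R) = Pow(Add(Mul(3, R), Mul(3, t)), -1) (Function('P')(t, R) = Pow(Mul(3, Add(R, t)), -1) = Pow(Add(Mul(3, R), Mul(3, t)), -1))
Mul(Mul(-31, Function('P')(7, 7)), 15) = Mul(Mul(-31, Mul(Rational(1, 3), Pow(Add(7, 7), -1))), 15) = Mul(Mul(-31, Mul(Rational(1, 3), Pow(14, -1))), 15) = Mul(Mul(-31, Mul(Rational(1, 3), Rational(1, 14))), 15) = Mul(Mul(-31, Rational(1, 42)), 15) = Mul(Rational(-31, 42), 15) = Rational(-155, 14)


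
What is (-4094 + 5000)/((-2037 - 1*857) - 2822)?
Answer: -453/2858 ≈ -0.15850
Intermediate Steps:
(-4094 + 5000)/((-2037 - 1*857) - 2822) = 906/((-2037 - 857) - 2822) = 906/(-2894 - 2822) = 906/(-5716) = 906*(-1/5716) = -453/2858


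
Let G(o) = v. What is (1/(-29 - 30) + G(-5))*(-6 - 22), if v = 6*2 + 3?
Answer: -24752/59 ≈ -419.53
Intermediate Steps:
v = 15 (v = 12 + 3 = 15)
G(o) = 15
(1/(-29 - 30) + G(-5))*(-6 - 22) = (1/(-29 - 30) + 15)*(-6 - 22) = (1/(-59) + 15)*(-28) = (-1/59 + 15)*(-28) = (884/59)*(-28) = -24752/59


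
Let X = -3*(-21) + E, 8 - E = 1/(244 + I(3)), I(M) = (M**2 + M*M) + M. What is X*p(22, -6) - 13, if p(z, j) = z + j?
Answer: 297579/265 ≈ 1122.9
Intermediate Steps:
I(M) = M + 2*M**2 (I(M) = (M**2 + M**2) + M = 2*M**2 + M = M + 2*M**2)
E = 2119/265 (E = 8 - 1/(244 + 3*(1 + 2*3)) = 8 - 1/(244 + 3*(1 + 6)) = 8 - 1/(244 + 3*7) = 8 - 1/(244 + 21) = 8 - 1/265 = 2119/265 ≈ 7.9962)
p(z, j) = j + z
X = 18814/265 (X = -3*(-21) + 2119/265 = 63 + 2119/265 = 18814/265 ≈ 70.996)
X*p(22, -6) - 13 = 18814*(-6 + 22)/265 - 13 = (18814/265)*16 - 13 = 301024/265 - 13 = 297579/265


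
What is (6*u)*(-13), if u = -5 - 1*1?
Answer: 468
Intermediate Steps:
u = -6 (u = -5 - 1 = -6)
(6*u)*(-13) = (6*(-6))*(-13) = -36*(-13) = 468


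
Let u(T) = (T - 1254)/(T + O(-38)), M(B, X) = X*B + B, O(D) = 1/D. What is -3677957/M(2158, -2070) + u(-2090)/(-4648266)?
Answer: 678895287764659829/824153788296979686 ≈ 0.82375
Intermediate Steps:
M(B, X) = B + B*X (M(B, X) = B*X + B = B + B*X)
u(T) = (-1254 + T)/(-1/38 + T) (u(T) = (T - 1254)/(T + 1/(-38)) = (-1254 + T)/(T - 1/38) = (-1254 + T)/(-1/38 + T))
-3677957/M(2158, -2070) + u(-2090)/(-4648266) = -3677957*1/(2158*(1 - 2070)) + (38*(-1254 - 2090)/(-1 + 38*(-2090)))/(-4648266) = -3677957/(2158*(-2069)) + (38*(-3344)/(-1 - 79420))*(-1/4648266) = -3677957/(-4464902) + (38*(-3344)/(-79421))*(-1/4648266) = -3677957*(-1/4464902) + (38*(-1/79421)*(-3344))*(-1/4648266) = 3677957/4464902 + (127072/79421)*(-1/4648266) = 3677957/4464902 - 63536/184584966993 = 678895287764659829/824153788296979686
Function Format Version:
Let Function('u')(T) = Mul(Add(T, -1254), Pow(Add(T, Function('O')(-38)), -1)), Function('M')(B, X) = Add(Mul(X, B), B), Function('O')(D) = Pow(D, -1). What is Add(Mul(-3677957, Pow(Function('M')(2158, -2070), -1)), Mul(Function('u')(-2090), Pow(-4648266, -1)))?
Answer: Rational(678895287764659829, 824153788296979686) ≈ 0.82375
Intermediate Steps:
Function('M')(B, X) = Add(B, Mul(B, X)) (Function('M')(B, X) = Add(Mul(B, X), B) = Add(B, Mul(B, X)))
Function('u')(T) = Mul(Pow(Add(Rational(-1, 38), T), -1), Add(-1254, T)) (Function('u')(T) = Mul(Add(T, -1254), Pow(Add(T, Pow(-38, -1)), -1)) = Mul(Add(-1254, T), Pow(Add(T, Rational(-1, 38)), -1)) = Mul(Add(-1254, T), Pow(Add(Rational(-1, 38), T), -1)) = Mul(Pow(Add(Rational(-1, 38), T), -1), Add(-1254, T)))
Add(Mul(-3677957, Pow(Function('M')(2158, -2070), -1)), Mul(Function('u')(-2090), Pow(-4648266, -1))) = Add(Mul(-3677957, Pow(Mul(2158, Add(1, -2070)), -1)), Mul(Mul(38, Pow(Add(-1, Mul(38, -2090)), -1), Add(-1254, -2090)), Pow(-4648266, -1))) = Add(Mul(-3677957, Pow(Mul(2158, -2069), -1)), Mul(Mul(38, Pow(Add(-1, -79420), -1), -3344), Rational(-1, 4648266))) = Add(Mul(-3677957, Pow(-4464902, -1)), Mul(Mul(38, Pow(-79421, -1), -3344), Rational(-1, 4648266))) = Add(Mul(-3677957, Rational(-1, 4464902)), Mul(Mul(38, Rational(-1, 79421), -3344), Rational(-1, 4648266))) = Add(Rational(3677957, 4464902), Mul(Rational(127072, 79421), Rational(-1, 4648266))) = Add(Rational(3677957, 4464902), Rational(-63536, 184584966993)) = Rational(678895287764659829, 824153788296979686)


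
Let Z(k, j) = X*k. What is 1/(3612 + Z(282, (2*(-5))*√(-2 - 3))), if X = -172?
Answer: -1/44892 ≈ -2.2276e-5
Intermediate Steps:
Z(k, j) = -172*k
1/(3612 + Z(282, (2*(-5))*√(-2 - 3))) = 1/(3612 - 172*282) = 1/(3612 - 48504) = 1/(-44892) = -1/44892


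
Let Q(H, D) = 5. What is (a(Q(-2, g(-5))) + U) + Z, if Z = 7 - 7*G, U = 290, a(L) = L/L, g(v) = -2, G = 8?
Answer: 242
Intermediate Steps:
a(L) = 1
Z = -49 (Z = 7 - 7*8 = 7 - 56 = -49)
(a(Q(-2, g(-5))) + U) + Z = (1 + 290) - 49 = 291 - 49 = 242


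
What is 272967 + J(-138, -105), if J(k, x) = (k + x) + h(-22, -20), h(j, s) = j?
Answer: 272702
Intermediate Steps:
J(k, x) = -22 + k + x (J(k, x) = (k + x) - 22 = -22 + k + x)
272967 + J(-138, -105) = 272967 + (-22 - 138 - 105) = 272967 - 265 = 272702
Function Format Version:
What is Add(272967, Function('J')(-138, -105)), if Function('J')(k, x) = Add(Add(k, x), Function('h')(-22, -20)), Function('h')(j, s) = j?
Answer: 272702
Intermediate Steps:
Function('J')(k, x) = Add(-22, k, x) (Function('J')(k, x) = Add(Add(k, x), -22) = Add(-22, k, x))
Add(272967, Function('J')(-138, -105)) = Add(272967, Add(-22, -138, -105)) = Add(272967, -265) = 272702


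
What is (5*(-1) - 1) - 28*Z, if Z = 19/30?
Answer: -356/15 ≈ -23.733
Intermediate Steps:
Z = 19/30 (Z = 19*(1/30) = 19/30 ≈ 0.63333)
(5*(-1) - 1) - 28*Z = (5*(-1) - 1) - 28*19/30 = (-5 - 1) - 266/15 = -6 - 266/15 = -356/15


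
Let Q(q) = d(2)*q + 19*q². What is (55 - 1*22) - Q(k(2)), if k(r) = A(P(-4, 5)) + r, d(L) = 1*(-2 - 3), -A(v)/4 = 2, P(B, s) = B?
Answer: -681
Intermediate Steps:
A(v) = -8 (A(v) = -4*2 = -8)
d(L) = -5 (d(L) = 1*(-5) = -5)
k(r) = -8 + r
Q(q) = -5*q + 19*q²
(55 - 1*22) - Q(k(2)) = (55 - 1*22) - (-8 + 2)*(-5 + 19*(-8 + 2)) = (55 - 22) - (-6)*(-5 + 19*(-6)) = 33 - (-6)*(-5 - 114) = 33 - (-6)*(-119) = 33 - 1*714 = 33 - 714 = -681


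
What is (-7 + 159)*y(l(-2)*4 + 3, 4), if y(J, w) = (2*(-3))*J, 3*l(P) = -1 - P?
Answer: -3952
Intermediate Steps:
l(P) = -1/3 - P/3 (l(P) = (-1 - P)/3 = -1/3 - P/3)
y(J, w) = -6*J
(-7 + 159)*y(l(-2)*4 + 3, 4) = (-7 + 159)*(-6*((-1/3 - 1/3*(-2))*4 + 3)) = 152*(-6*((-1/3 + 2/3)*4 + 3)) = 152*(-6*((1/3)*4 + 3)) = 152*(-6*(4/3 + 3)) = 152*(-6*13/3) = 152*(-26) = -3952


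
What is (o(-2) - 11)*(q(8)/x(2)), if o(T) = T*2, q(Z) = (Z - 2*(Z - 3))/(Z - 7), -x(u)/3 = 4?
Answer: -5/2 ≈ -2.5000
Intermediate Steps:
x(u) = -12 (x(u) = -3*4 = -12)
q(Z) = (6 - Z)/(-7 + Z) (q(Z) = (Z - 2*(-3 + Z))/(-7 + Z) = (Z + (6 - 2*Z))/(-7 + Z) = (6 - Z)/(-7 + Z))
o(T) = 2*T
(o(-2) - 11)*(q(8)/x(2)) = (2*(-2) - 11)*(((6 - 1*8)/(-7 + 8))/(-12)) = (-4 - 11)*(((6 - 8)/1)*(-1/12)) = -15*1*(-2)*(-1)/12 = -(-30)*(-1)/12 = -15*⅙ = -5/2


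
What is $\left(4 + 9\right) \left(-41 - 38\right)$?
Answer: $-1027$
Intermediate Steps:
$\left(4 + 9\right) \left(-41 - 38\right) = 13 \left(-79\right) = -1027$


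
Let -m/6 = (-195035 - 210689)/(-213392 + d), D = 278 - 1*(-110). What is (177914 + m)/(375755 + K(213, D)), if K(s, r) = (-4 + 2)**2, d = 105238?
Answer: 9619838206/20319919443 ≈ 0.47342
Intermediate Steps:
D = 388 (D = 278 + 110 = 388)
m = -1217172/54077 (m = -6*(-195035 - 210689)/(-213392 + 105238) = -(-2434344)/(-108154) = -(-2434344)*(-1)/108154 = -6*202862/54077 = -1217172/54077 ≈ -22.508)
K(s, r) = 4 (K(s, r) = (-2)**2 = 4)
(177914 + m)/(375755 + K(213, D)) = (177914 - 1217172/54077)/(375755 + 4) = (9619838206/54077)/375759 = (9619838206/54077)*(1/375759) = 9619838206/20319919443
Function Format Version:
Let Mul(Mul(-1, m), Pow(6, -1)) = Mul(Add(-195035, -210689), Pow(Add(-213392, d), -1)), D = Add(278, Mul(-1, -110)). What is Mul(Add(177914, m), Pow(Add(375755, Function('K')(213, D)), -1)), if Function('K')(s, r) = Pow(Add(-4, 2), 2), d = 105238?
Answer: Rational(9619838206, 20319919443) ≈ 0.47342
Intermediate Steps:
D = 388 (D = Add(278, 110) = 388)
m = Rational(-1217172, 54077) (m = Mul(-6, Mul(Add(-195035, -210689), Pow(Add(-213392, 105238), -1))) = Mul(-6, Mul(-405724, Pow(-108154, -1))) = Mul(-6, Mul(-405724, Rational(-1, 108154))) = Mul(-6, Rational(202862, 54077)) = Rational(-1217172, 54077) ≈ -22.508)
Function('K')(s, r) = 4 (Function('K')(s, r) = Pow(-2, 2) = 4)
Mul(Add(177914, m), Pow(Add(375755, Function('K')(213, D)), -1)) = Mul(Add(177914, Rational(-1217172, 54077)), Pow(Add(375755, 4), -1)) = Mul(Rational(9619838206, 54077), Pow(375759, -1)) = Mul(Rational(9619838206, 54077), Rational(1, 375759)) = Rational(9619838206, 20319919443)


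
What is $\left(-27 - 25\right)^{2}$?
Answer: $2704$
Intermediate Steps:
$\left(-27 - 25\right)^{2} = \left(-52\right)^{2} = 2704$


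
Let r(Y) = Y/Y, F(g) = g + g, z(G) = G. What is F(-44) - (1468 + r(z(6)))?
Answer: -1557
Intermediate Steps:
F(g) = 2*g
r(Y) = 1
F(-44) - (1468 + r(z(6))) = 2*(-44) - (1468 + 1) = -88 - 1*1469 = -88 - 1469 = -1557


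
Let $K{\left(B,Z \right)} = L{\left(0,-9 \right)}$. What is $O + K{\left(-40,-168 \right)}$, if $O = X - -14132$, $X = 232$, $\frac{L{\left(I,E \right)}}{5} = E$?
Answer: $14319$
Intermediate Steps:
$L{\left(I,E \right)} = 5 E$
$K{\left(B,Z \right)} = -45$ ($K{\left(B,Z \right)} = 5 \left(-9\right) = -45$)
$O = 14364$ ($O = 232 - -14132 = 232 + 14132 = 14364$)
$O + K{\left(-40,-168 \right)} = 14364 - 45 = 14319$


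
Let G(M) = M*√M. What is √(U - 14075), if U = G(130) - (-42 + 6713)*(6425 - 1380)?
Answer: √(-33669270 + 130*√130) ≈ 5802.4*I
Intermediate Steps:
G(M) = M^(3/2)
U = -33655195 + 130*√130 (U = 130^(3/2) - (-42 + 6713)*(6425 - 1380) = 130*√130 - 6671*5045 = 130*√130 - 1*33655195 = 130*√130 - 33655195 = -33655195 + 130*√130 ≈ -3.3654e+7)
√(U - 14075) = √((-33655195 + 130*√130) - 14075) = √(-33669270 + 130*√130)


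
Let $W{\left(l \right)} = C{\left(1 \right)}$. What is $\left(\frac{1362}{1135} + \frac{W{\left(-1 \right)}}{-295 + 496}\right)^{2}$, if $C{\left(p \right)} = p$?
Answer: $\frac{1466521}{1010025} \approx 1.452$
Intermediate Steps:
$W{\left(l \right)} = 1$
$\left(\frac{1362}{1135} + \frac{W{\left(-1 \right)}}{-295 + 496}\right)^{2} = \left(\frac{1362}{1135} + 1 \frac{1}{-295 + 496}\right)^{2} = \left(1362 \cdot \frac{1}{1135} + 1 \cdot \frac{1}{201}\right)^{2} = \left(\frac{6}{5} + 1 \cdot \frac{1}{201}\right)^{2} = \left(\frac{6}{5} + \frac{1}{201}\right)^{2} = \left(\frac{1211}{1005}\right)^{2} = \frac{1466521}{1010025}$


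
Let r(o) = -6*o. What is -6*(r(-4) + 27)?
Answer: -306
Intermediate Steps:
-6*(r(-4) + 27) = -6*(-6*(-4) + 27) = -6*(24 + 27) = -6*51 = -306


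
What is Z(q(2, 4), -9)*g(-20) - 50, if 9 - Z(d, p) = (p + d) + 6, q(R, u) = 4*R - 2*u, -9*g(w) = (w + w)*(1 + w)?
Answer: -3190/3 ≈ -1063.3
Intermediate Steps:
g(w) = -2*w*(1 + w)/9 (g(w) = -(w + w)*(1 + w)/9 = -2*w*(1 + w)/9)
q(R, u) = -2*u + 4*R
Z(d, p) = 3 - d - p (Z(d, p) = 9 - ((p + d) + 6) = 9 - ((d + p) + 6) = 9 - (6 + d + p) = 9 + (-6 - d - p) = 3 - d - p)
Z(q(2, 4), -9)*g(-20) - 50 = (3 - (-2*4 + 4*2) - 1*(-9))*(-2/9*(-20)*(1 - 20)) - 50 = (3 - (-8 + 8) + 9)*(-2/9*(-20)*(-19)) - 50 = (3 - 1*0 + 9)*(-760/9) - 50 = (3 + 0 + 9)*(-760/9) - 50 = 12*(-760/9) - 50 = -3040/3 - 50 = -3190/3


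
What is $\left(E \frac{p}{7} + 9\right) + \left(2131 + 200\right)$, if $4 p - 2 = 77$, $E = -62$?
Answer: $\frac{30311}{14} \approx 2165.1$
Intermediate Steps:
$p = \frac{79}{4}$ ($p = \frac{1}{2} + \frac{1}{4} \cdot 77 = \frac{1}{2} + \frac{77}{4} = \frac{79}{4} \approx 19.75$)
$\left(E \frac{p}{7} + 9\right) + \left(2131 + 200\right) = \left(- 62 \frac{79}{4 \cdot 7} + 9\right) + \left(2131 + 200\right) = \left(- 62 \cdot \frac{79}{4} \cdot \frac{1}{7} + 9\right) + 2331 = \left(\left(-62\right) \frac{79}{28} + 9\right) + 2331 = \left(- \frac{2449}{14} + 9\right) + 2331 = - \frac{2323}{14} + 2331 = \frac{30311}{14}$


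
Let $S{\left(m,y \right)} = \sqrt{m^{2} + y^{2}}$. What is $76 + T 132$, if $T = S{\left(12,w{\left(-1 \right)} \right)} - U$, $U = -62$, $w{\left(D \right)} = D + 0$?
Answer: $8260 + 132 \sqrt{145} \approx 9849.5$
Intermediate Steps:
$w{\left(D \right)} = D$
$T = 62 + \sqrt{145}$ ($T = \sqrt{12^{2} + \left(-1\right)^{2}} - -62 = \sqrt{144 + 1} + 62 = \sqrt{145} + 62 = 62 + \sqrt{145} \approx 74.042$)
$76 + T 132 = 76 + \left(62 + \sqrt{145}\right) 132 = 76 + \left(8184 + 132 \sqrt{145}\right) = 8260 + 132 \sqrt{145}$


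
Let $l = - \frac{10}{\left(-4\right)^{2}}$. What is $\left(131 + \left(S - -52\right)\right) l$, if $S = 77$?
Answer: $- \frac{325}{2} \approx -162.5$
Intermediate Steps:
$l = - \frac{5}{8}$ ($l = - \frac{10}{16} = \left(-10\right) \frac{1}{16} = - \frac{5}{8} \approx -0.625$)
$\left(131 + \left(S - -52\right)\right) l = \left(131 + \left(77 - -52\right)\right) \left(- \frac{5}{8}\right) = \left(131 + \left(77 + 52\right)\right) \left(- \frac{5}{8}\right) = \left(131 + 129\right) \left(- \frac{5}{8}\right) = 260 \left(- \frac{5}{8}\right) = - \frac{325}{2}$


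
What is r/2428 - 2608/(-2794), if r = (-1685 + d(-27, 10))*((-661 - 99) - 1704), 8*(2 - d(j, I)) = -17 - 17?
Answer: 1445443198/847979 ≈ 1704.6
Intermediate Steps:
d(j, I) = 25/4 (d(j, I) = 2 - (-17 - 17)/8 = 2 - ⅛*(-34) = 2 + 17/4 = 25/4)
r = 4136440 (r = (-1685 + 25/4)*((-661 - 99) - 1704) = -6715*(-760 - 1704)/4 = -6715/4*(-2464) = 4136440)
r/2428 - 2608/(-2794) = 4136440/2428 - 2608/(-2794) = 4136440*(1/2428) - 2608*(-1/2794) = 1034110/607 + 1304/1397 = 1445443198/847979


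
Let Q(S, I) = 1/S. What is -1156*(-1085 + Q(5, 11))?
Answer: 6270144/5 ≈ 1.2540e+6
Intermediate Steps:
-1156*(-1085 + Q(5, 11)) = -1156*(-1085 + 1/5) = -1156*(-1085 + ⅕) = -1156*(-5424/5) = 6270144/5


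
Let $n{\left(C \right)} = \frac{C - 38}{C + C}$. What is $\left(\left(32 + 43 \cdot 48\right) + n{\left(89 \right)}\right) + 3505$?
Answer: $\frac{997029}{178} \approx 5601.3$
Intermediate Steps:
$n{\left(C \right)} = \frac{-38 + C}{2 C}$
$\left(\left(32 + 43 \cdot 48\right) + n{\left(89 \right)}\right) + 3505 = \left(\left(32 + 43 \cdot 48\right) + \frac{-38 + 89}{2 \cdot 89}\right) + 3505 = \left(\left(32 + 2064\right) + \frac{1}{2} \cdot \frac{1}{89} \cdot 51\right) + 3505 = \left(2096 + \frac{51}{178}\right) + 3505 = \frac{373139}{178} + 3505 = \frac{997029}{178}$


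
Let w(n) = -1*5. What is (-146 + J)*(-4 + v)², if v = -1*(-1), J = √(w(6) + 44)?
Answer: -1314 + 9*√39 ≈ -1257.8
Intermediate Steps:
w(n) = -5
J = √39 (J = √(-5 + 44) = √39 ≈ 6.2450)
v = 1
(-146 + J)*(-4 + v)² = (-146 + √39)*(-4 + 1)² = (-146 + √39)*(-3)² = (-146 + √39)*9 = -1314 + 9*√39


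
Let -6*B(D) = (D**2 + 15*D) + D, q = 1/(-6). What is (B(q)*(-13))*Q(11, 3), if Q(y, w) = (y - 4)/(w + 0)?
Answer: -8645/648 ≈ -13.341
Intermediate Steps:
q = -1/6 ≈ -0.16667
Q(y, w) = (-4 + y)/w
B(D) = -8*D/3 - D**2/6 (B(D) = -((D**2 + 15*D) + D)/6 = -(D**2 + 16*D)/6 = -8*D/3 - D**2/6)
(B(q)*(-13))*Q(11, 3) = (-1/6*(-1/6)*(16 - 1/6)*(-13))*((-4 + 11)/3) = (-1/6*(-1/6)*95/6*(-13))*((1/3)*7) = ((95/216)*(-13))*(7/3) = -1235/216*7/3 = -8645/648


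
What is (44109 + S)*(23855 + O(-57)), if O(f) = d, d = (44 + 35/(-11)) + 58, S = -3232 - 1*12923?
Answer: 7365655368/11 ≈ 6.6960e+8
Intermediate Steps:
S = -16155 (S = -3232 - 12923 = -16155)
d = 1087/11 (d = (44 + 35*(-1/11)) + 58 = (44 - 35/11) + 58 = 449/11 + 58 = 1087/11 ≈ 98.818)
O(f) = 1087/11
(44109 + S)*(23855 + O(-57)) = (44109 - 16155)*(23855 + 1087/11) = 27954*(263492/11) = 7365655368/11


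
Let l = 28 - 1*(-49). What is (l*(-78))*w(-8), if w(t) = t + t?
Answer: 96096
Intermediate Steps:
l = 77 (l = 28 + 49 = 77)
w(t) = 2*t
(l*(-78))*w(-8) = (77*(-78))*(2*(-8)) = -6006*(-16) = 96096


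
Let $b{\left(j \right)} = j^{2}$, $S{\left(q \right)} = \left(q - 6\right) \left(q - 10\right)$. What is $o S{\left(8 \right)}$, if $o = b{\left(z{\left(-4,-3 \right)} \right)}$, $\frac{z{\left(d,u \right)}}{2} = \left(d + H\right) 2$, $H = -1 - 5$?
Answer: $-6400$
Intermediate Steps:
$H = -6$ ($H = -1 - 5 = -6$)
$S{\left(q \right)} = \left(-10 + q\right) \left(-6 + q\right)$ ($S{\left(q \right)} = \left(-6 + q\right) \left(-10 + q\right) = \left(-10 + q\right) \left(-6 + q\right)$)
$z{\left(d,u \right)} = -24 + 4 d$ ($z{\left(d,u \right)} = 2 \left(d - 6\right) 2 = 2 \left(-6 + d\right) 2 = 2 \left(-12 + 2 d\right) = -24 + 4 d$)
$o = 1600$ ($o = \left(-24 + 4 \left(-4\right)\right)^{2} = \left(-24 - 16\right)^{2} = \left(-40\right)^{2} = 1600$)
$o S{\left(8 \right)} = 1600 \left(60 + 8^{2} - 128\right) = 1600 \left(60 + 64 - 128\right) = 1600 \left(-4\right) = -6400$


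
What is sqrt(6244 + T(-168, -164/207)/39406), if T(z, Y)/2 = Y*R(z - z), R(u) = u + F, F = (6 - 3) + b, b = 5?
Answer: 2*sqrt(2885132592200057)/1359507 ≈ 79.019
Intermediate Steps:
F = 8 (F = (6 - 3) + 5 = 3 + 5 = 8)
R(u) = 8 + u (R(u) = u + 8 = 8 + u)
T(z, Y) = 16*Y (T(z, Y) = 2*(Y*(8 + (z - z))) = 2*(Y*(8 + 0)) = 2*(Y*8) = 2*(8*Y) = 16*Y)
sqrt(6244 + T(-168, -164/207)/39406) = sqrt(6244 + (16*(-164/207))/39406) = sqrt(6244 + (16*(-164*1/207))*(1/39406)) = sqrt(6244 + (16*(-164/207))*(1/39406)) = sqrt(6244 - 2624/207*1/39406) = sqrt(6244 - 1312/4078521) = sqrt(25466283812/4078521) = 2*sqrt(2885132592200057)/1359507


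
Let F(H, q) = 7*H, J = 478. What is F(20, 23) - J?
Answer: -338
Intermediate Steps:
F(20, 23) - J = 7*20 - 1*478 = 140 - 478 = -338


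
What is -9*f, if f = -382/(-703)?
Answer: -3438/703 ≈ -4.8905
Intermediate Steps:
f = 382/703 (f = -382*(-1/703) = 382/703 ≈ 0.54339)
-9*f = -9*382/703 = -3438/703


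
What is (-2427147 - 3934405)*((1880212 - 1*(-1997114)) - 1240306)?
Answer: -16775539855040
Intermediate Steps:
(-2427147 - 3934405)*((1880212 - 1*(-1997114)) - 1240306) = -6361552*((1880212 + 1997114) - 1240306) = -6361552*(3877326 - 1240306) = -6361552*2637020 = -16775539855040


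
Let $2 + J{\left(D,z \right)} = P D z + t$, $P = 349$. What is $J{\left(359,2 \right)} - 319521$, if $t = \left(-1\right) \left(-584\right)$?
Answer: $-68357$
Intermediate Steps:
$t = 584$
$J{\left(D,z \right)} = 582 + 349 D z$ ($J{\left(D,z \right)} = -2 + \left(349 D z + 584\right) = -2 + \left(584 + 349 D z\right) = 582 + 349 D z$)
$J{\left(359,2 \right)} - 319521 = \left(582 + 349 \cdot 359 \cdot 2\right) - 319521 = \left(582 + 250582\right) - 319521 = 251164 - 319521 = -68357$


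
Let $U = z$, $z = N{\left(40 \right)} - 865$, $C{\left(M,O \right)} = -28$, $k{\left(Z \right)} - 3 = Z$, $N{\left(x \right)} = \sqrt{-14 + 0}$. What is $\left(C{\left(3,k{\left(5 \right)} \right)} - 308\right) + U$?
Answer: $-1201 + i \sqrt{14} \approx -1201.0 + 3.7417 i$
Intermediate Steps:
$N{\left(x \right)} = i \sqrt{14}$ ($N{\left(x \right)} = \sqrt{-14} = i \sqrt{14}$)
$k{\left(Z \right)} = 3 + Z$
$z = -865 + i \sqrt{14}$ ($z = i \sqrt{14} - 865 = -865 + i \sqrt{14} \approx -865.0 + 3.7417 i$)
$U = -865 + i \sqrt{14} \approx -865.0 + 3.7417 i$
$\left(C{\left(3,k{\left(5 \right)} \right)} - 308\right) + U = \left(-28 - 308\right) - \left(865 - i \sqrt{14}\right) = -336 - \left(865 - i \sqrt{14}\right) = -1201 + i \sqrt{14}$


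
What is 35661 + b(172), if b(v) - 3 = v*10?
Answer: 37384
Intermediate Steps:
b(v) = 3 + 10*v (b(v) = 3 + v*10 = 3 + 10*v)
35661 + b(172) = 35661 + (3 + 10*172) = 35661 + (3 + 1720) = 35661 + 1723 = 37384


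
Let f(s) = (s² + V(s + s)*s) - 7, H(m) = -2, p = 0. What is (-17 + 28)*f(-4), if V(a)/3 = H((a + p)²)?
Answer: 363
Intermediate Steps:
V(a) = -6 (V(a) = 3*(-2) = -6)
f(s) = -7 + s² - 6*s (f(s) = (s² - 6*s) - 7 = -7 + s² - 6*s)
(-17 + 28)*f(-4) = (-17 + 28)*(-7 + (-4)² - 6*(-4)) = 11*(-7 + 16 + 24) = 11*33 = 363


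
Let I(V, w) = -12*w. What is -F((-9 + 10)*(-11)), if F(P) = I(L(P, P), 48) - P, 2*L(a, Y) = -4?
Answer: 565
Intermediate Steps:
L(a, Y) = -2 (L(a, Y) = (½)*(-4) = -2)
F(P) = -576 - P (F(P) = -12*48 - P = -576 - P)
-F((-9 + 10)*(-11)) = -(-576 - (-9 + 10)*(-11)) = -(-576 - (-11)) = -(-576 - 1*(-11)) = -(-576 + 11) = -1*(-565) = 565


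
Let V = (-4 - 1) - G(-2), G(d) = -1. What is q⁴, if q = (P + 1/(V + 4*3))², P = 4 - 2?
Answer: 6975757441/16777216 ≈ 415.79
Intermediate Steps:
V = -4 (V = (-4 - 1) - 1*(-1) = -5 + 1 = -4)
P = 2
q = 289/64 (q = (2 + 1/(-4 + 4*3))² = (2 + 1/(-4 + 12))² = (2 + 1/8)² = (2 + ⅛)² = (17/8)² = 289/64 ≈ 4.5156)
q⁴ = (289/64)⁴ = 6975757441/16777216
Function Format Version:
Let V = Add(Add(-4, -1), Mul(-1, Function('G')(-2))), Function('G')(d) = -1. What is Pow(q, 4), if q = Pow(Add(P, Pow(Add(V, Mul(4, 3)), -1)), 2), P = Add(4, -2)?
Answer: Rational(6975757441, 16777216) ≈ 415.79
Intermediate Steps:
V = -4 (V = Add(Add(-4, -1), Mul(-1, -1)) = Add(-5, 1) = -4)
P = 2
q = Rational(289, 64) (q = Pow(Add(2, Pow(Add(-4, Mul(4, 3)), -1)), 2) = Pow(Add(2, Pow(Add(-4, 12), -1)), 2) = Pow(Add(2, Pow(8, -1)), 2) = Pow(Add(2, Rational(1, 8)), 2) = Pow(Rational(17, 8), 2) = Rational(289, 64) ≈ 4.5156)
Pow(q, 4) = Pow(Rational(289, 64), 4) = Rational(6975757441, 16777216)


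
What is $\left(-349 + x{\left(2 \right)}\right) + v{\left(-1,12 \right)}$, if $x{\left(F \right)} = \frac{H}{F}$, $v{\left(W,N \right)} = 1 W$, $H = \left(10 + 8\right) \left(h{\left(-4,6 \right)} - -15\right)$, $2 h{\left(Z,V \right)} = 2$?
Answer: $-206$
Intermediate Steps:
$h{\left(Z,V \right)} = 1$ ($h{\left(Z,V \right)} = \frac{1}{2} \cdot 2 = 1$)
$H = 288$ ($H = \left(10 + 8\right) \left(1 - -15\right) = 18 \left(1 + \left(-1 + 16\right)\right) = 18 \left(1 + 15\right) = 18 \cdot 16 = 288$)
$v{\left(W,N \right)} = W$
$x{\left(F \right)} = \frac{288}{F}$
$\left(-349 + x{\left(2 \right)}\right) + v{\left(-1,12 \right)} = \left(-349 + \frac{288}{2}\right) - 1 = \left(-349 + 288 \cdot \frac{1}{2}\right) - 1 = \left(-349 + 144\right) - 1 = -205 - 1 = -206$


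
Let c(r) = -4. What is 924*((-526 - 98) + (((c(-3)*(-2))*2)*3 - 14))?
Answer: -545160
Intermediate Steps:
924*((-526 - 98) + (((c(-3)*(-2))*2)*3 - 14)) = 924*((-526 - 98) + ((-4*(-2)*2)*3 - 14)) = 924*(-624 + ((8*2)*3 - 14)) = 924*(-624 + (16*3 - 14)) = 924*(-624 + (48 - 14)) = 924*(-624 + 34) = 924*(-590) = -545160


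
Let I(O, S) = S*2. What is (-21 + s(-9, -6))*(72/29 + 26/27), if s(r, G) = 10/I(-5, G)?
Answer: -176719/2349 ≈ -75.232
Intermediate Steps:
I(O, S) = 2*S
s(r, G) = 5/G (s(r, G) = 10/((2*G)) = 10*(1/(2*G)) = 5/G)
(-21 + s(-9, -6))*(72/29 + 26/27) = (-21 + 5/(-6))*(72/29 + 26/27) = (-21 + 5*(-⅙))*(72*(1/29) + 26*(1/27)) = (-21 - ⅚)*(72/29 + 26/27) = -131/6*2698/783 = -176719/2349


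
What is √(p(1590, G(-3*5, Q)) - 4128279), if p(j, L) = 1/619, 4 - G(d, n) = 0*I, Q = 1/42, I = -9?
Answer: 10*I*√15817955093/619 ≈ 2031.8*I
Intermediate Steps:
Q = 1/42 ≈ 0.023810
G(d, n) = 4 (G(d, n) = 4 - 0*(-9) = 4 - 1*0 = 4 + 0 = 4)
p(j, L) = 1/619
√(p(1590, G(-3*5, Q)) - 4128279) = √(1/619 - 4128279) = √(-2555404700/619) = 10*I*√15817955093/619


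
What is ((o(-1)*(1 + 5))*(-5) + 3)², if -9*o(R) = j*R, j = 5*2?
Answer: 8281/9 ≈ 920.11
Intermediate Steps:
j = 10
o(R) = -10*R/9
((o(-1)*(1 + 5))*(-5) + 3)² = (((-10/9*(-1))*(1 + 5))*(-5) + 3)² = (((10/9)*6)*(-5) + 3)² = ((20/3)*(-5) + 3)² = (-100/3 + 3)² = (-91/3)² = 8281/9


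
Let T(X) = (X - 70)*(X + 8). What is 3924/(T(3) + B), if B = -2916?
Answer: -3924/3653 ≈ -1.0742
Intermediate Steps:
T(X) = (-70 + X)*(8 + X)
3924/(T(3) + B) = 3924/((-560 + 3² - 62*3) - 2916) = 3924/((-560 + 9 - 186) - 2916) = 3924/(-737 - 2916) = 3924/(-3653) = 3924*(-1/3653) = -3924/3653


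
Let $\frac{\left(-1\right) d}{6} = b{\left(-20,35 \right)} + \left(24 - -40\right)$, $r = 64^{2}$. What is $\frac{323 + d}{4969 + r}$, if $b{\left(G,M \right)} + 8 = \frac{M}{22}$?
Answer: $- \frac{248}{99715} \approx -0.0024871$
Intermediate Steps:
$b{\left(G,M \right)} = -8 + \frac{M}{22}$
$r = 4096$
$d = - \frac{3801}{11}$ ($d = - 6 \left(\left(-8 + \frac{1}{22} \cdot 35\right) + \left(24 - -40\right)\right) = - 6 \left(\left(-8 + \frac{35}{22}\right) + \left(24 + 40\right)\right) = - 6 \left(- \frac{141}{22} + 64\right) = \left(-6\right) \frac{1267}{22} = - \frac{3801}{11} \approx -345.55$)
$\frac{323 + d}{4969 + r} = \frac{323 - \frac{3801}{11}}{4969 + 4096} = - \frac{248}{11 \cdot 9065} = \left(- \frac{248}{11}\right) \frac{1}{9065} = - \frac{248}{99715}$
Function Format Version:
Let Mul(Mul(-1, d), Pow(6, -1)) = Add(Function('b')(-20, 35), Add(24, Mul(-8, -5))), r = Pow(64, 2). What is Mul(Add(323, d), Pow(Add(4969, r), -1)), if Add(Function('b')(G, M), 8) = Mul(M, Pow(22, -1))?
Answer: Rational(-248, 99715) ≈ -0.0024871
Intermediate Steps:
Function('b')(G, M) = Add(-8, Mul(Rational(1, 22), M)) (Function('b')(G, M) = Add(-8, Mul(M, Pow(22, -1))) = Add(-8, Mul(M, Rational(1, 22))) = Add(-8, Mul(Rational(1, 22), M)))
r = 4096
d = Rational(-3801, 11) (d = Mul(-6, Add(Add(-8, Mul(Rational(1, 22), 35)), Add(24, Mul(-8, -5)))) = Mul(-6, Add(Add(-8, Rational(35, 22)), Add(24, 40))) = Mul(-6, Add(Rational(-141, 22), 64)) = Mul(-6, Rational(1267, 22)) = Rational(-3801, 11) ≈ -345.55)
Mul(Add(323, d), Pow(Add(4969, r), -1)) = Mul(Add(323, Rational(-3801, 11)), Pow(Add(4969, 4096), -1)) = Mul(Rational(-248, 11), Pow(9065, -1)) = Mul(Rational(-248, 11), Rational(1, 9065)) = Rational(-248, 99715)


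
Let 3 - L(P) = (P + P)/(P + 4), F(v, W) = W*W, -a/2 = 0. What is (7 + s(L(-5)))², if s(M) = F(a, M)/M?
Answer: 0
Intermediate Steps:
a = 0 (a = -2*0 = 0)
F(v, W) = W²
L(P) = 3 - 2*P/(4 + P) (L(P) = 3 - (P + P)/(P + 4) = 3 - 2*P/(4 + P))
s(M) = M (s(M) = M²/M = M)
(7 + s(L(-5)))² = (7 + (12 - 5)/(4 - 5))² = (7 + 7/(-1))² = (7 - 1*7)² = (7 - 7)² = 0² = 0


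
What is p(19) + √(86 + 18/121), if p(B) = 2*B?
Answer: 38 + 2*√2606/11 ≈ 47.282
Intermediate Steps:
p(19) + √(86 + 18/121) = 2*19 + √(86 + 18/121) = 38 + √(86 + 18*(1/121)) = 38 + √(86 + 18/121) = 38 + √(10424/121) = 38 + 2*√2606/11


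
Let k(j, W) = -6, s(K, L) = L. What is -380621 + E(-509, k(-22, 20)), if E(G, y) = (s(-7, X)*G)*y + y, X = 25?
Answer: -304277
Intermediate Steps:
E(G, y) = y + 25*G*y (E(G, y) = (25*G)*y + y = 25*G*y + y = y + 25*G*y)
-380621 + E(-509, k(-22, 20)) = -380621 - 6*(1 + 25*(-509)) = -380621 - 6*(1 - 12725) = -380621 - 6*(-12724) = -380621 + 76344 = -304277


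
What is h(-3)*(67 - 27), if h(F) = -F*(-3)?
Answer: -360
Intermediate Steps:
h(F) = 3*F
h(-3)*(67 - 27) = (3*(-3))*(67 - 27) = -9*40 = -360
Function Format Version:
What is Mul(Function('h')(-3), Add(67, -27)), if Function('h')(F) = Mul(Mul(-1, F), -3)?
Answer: -360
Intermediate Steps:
Function('h')(F) = Mul(3, F)
Mul(Function('h')(-3), Add(67, -27)) = Mul(Mul(3, -3), Add(67, -27)) = Mul(-9, 40) = -360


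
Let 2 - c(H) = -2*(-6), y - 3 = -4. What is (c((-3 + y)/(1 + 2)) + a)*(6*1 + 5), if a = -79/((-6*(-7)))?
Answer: -5489/42 ≈ -130.69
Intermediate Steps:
y = -1 (y = 3 - 4 = -1)
c(H) = -10 (c(H) = 2 - (-2)*(-6) = 2 - 1*12 = 2 - 12 = -10)
a = -79/42 ≈ -1.8810
(c((-3 + y)/(1 + 2)) + a)*(6*1 + 5) = (-10 - 79/42)*(6*1 + 5) = -499*(6 + 5)/42 = -499/42*11 = -5489/42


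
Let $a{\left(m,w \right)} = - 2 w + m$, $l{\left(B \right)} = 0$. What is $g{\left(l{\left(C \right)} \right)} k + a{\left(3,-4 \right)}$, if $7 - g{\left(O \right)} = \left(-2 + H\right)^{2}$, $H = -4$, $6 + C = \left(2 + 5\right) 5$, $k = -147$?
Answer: $4274$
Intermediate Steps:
$C = 29$ ($C = -6 + \left(2 + 5\right) 5 = -6 + 7 \cdot 5 = -6 + 35 = 29$)
$g{\left(O \right)} = -29$ ($g{\left(O \right)} = 7 - \left(-2 - 4\right)^{2} = 7 - \left(-6\right)^{2} = 7 - 36 = -29$)
$a{\left(m,w \right)} = m - 2 w$
$g{\left(l{\left(C \right)} \right)} k + a{\left(3,-4 \right)} = \left(-29\right) \left(-147\right) + \left(3 - -8\right) = 4263 + \left(3 + 8\right) = 4263 + 11 = 4274$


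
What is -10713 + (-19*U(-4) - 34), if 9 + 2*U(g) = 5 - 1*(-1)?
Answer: -21437/2 ≈ -10719.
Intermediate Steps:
U(g) = -3/2 (U(g) = -9/2 + (5 - 1*(-1))/2 = -9/2 + (5 + 1)/2 = -9/2 + (½)*6 = -9/2 + 3 = -3/2)
-10713 + (-19*U(-4) - 34) = -10713 + (-19*(-3/2) - 34) = -10713 + (57/2 - 34) = -10713 - 11/2 = -21437/2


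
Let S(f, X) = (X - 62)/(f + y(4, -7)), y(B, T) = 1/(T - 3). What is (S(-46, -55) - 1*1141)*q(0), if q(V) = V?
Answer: 0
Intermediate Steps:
y(B, T) = 1/(-3 + T)
S(f, X) = (-62 + X)/(-⅒ + f) (S(f, X) = (X - 62)/(f + 1/(-3 - 7)) = (-62 + X)/(f + 1/(-10)) = (-62 + X)/(f - ⅒) = (-62 + X)/(-⅒ + f))
(S(-46, -55) - 1*1141)*q(0) = (10*(-62 - 55)/(-1 + 10*(-46)) - 1*1141)*0 = (10*(-117)/(-1 - 460) - 1141)*0 = (10*(-117)/(-461) - 1141)*0 = (10*(-1/461)*(-117) - 1141)*0 = (1170/461 - 1141)*0 = -524831/461*0 = 0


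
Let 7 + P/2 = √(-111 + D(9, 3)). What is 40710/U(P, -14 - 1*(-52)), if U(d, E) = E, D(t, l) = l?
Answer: 20355/19 ≈ 1071.3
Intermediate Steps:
P = -14 + 12*I*√3 (P = -14 + 2*√(-111 + 3) = -14 + 2*√(-108) = -14 + 2*(6*I*√3) = -14 + 12*I*√3 ≈ -14.0 + 20.785*I)
40710/U(P, -14 - 1*(-52)) = 40710/(-14 - 1*(-52)) = 40710/(-14 + 52) = 40710/38 = 40710*(1/38) = 20355/19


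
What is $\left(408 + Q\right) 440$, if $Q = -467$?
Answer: $-25960$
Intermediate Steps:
$\left(408 + Q\right) 440 = \left(408 - 467\right) 440 = \left(-59\right) 440 = -25960$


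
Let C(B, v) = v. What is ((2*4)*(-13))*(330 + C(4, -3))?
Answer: -34008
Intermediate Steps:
((2*4)*(-13))*(330 + C(4, -3)) = ((2*4)*(-13))*(330 - 3) = (8*(-13))*327 = -104*327 = -34008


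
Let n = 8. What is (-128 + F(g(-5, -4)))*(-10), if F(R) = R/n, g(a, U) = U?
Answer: 1285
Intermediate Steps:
F(R) = R/8
(-128 + F(g(-5, -4)))*(-10) = (-128 + (⅛)*(-4))*(-10) = (-128 - ½)*(-10) = -257/2*(-10) = 1285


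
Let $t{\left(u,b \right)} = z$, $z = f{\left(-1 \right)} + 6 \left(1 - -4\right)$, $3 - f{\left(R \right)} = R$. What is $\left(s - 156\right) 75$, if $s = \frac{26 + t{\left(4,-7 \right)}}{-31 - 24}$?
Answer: $- \frac{129600}{11} \approx -11782.0$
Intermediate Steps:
$f{\left(R \right)} = 3 - R$
$z = 34$ ($z = \left(3 - -1\right) + 6 \left(1 - -4\right) = \left(3 + 1\right) + 6 \left(1 + 4\right) = 4 + 6 \cdot 5 = 4 + 30 = 34$)
$t{\left(u,b \right)} = 34$
$s = - \frac{12}{11}$ ($s = \frac{26 + 34}{-31 - 24} = \frac{60}{-55} = 60 \left(- \frac{1}{55}\right) = - \frac{12}{11} \approx -1.0909$)
$\left(s - 156\right) 75 = \left(- \frac{12}{11} - 156\right) 75 = \left(- \frac{1728}{11}\right) 75 = - \frac{129600}{11}$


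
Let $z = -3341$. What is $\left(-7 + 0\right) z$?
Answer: $23387$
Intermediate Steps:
$\left(-7 + 0\right) z = \left(-7 + 0\right) \left(-3341\right) = \left(-7\right) \left(-3341\right) = 23387$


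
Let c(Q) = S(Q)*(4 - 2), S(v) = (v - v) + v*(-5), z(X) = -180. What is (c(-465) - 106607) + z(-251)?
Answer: -102137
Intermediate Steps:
S(v) = -5*v (S(v) = 0 - 5*v = -5*v)
c(Q) = -10*Q (c(Q) = (-5*Q)*(4 - 2) = -5*Q*2 = -10*Q)
(c(-465) - 106607) + z(-251) = (-10*(-465) - 106607) - 180 = (4650 - 106607) - 180 = -101957 - 180 = -102137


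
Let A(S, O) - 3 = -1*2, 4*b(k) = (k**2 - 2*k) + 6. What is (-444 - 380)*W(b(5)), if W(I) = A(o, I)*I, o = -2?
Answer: -4326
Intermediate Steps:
b(k) = 3/2 - k/2 + k**2/4 (b(k) = ((k**2 - 2*k) + 6)/4 = (6 + k**2 - 2*k)/4 = 3/2 - k/2 + k**2/4)
A(S, O) = 1 (A(S, O) = 3 - 1*2 = 3 - 2 = 1)
W(I) = I (W(I) = 1*I = I)
(-444 - 380)*W(b(5)) = (-444 - 380)*(3/2 - 1/2*5 + (1/4)*5**2) = -824*(3/2 - 5/2 + (1/4)*25) = -824*(3/2 - 5/2 + 25/4) = -824*21/4 = -4326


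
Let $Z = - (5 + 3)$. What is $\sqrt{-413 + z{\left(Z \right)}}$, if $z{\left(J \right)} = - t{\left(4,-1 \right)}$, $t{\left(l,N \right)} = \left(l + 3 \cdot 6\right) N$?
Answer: $i \sqrt{391} \approx 19.774 i$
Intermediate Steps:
$Z = -8$ ($Z = \left(-1\right) 8 = -8$)
$t{\left(l,N \right)} = N \left(18 + l\right)$ ($t{\left(l,N \right)} = \left(l + 18\right) N = \left(18 + l\right) N = N \left(18 + l\right)$)
$z{\left(J \right)} = 22$ ($z{\left(J \right)} = - \left(-1\right) \left(18 + 4\right) = - \left(-1\right) 22 = \left(-1\right) \left(-22\right) = 22$)
$\sqrt{-413 + z{\left(Z \right)}} = \sqrt{-413 + 22} = \sqrt{-391} = i \sqrt{391}$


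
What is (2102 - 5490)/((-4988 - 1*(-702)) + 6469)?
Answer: -3388/2183 ≈ -1.5520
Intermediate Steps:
(2102 - 5490)/((-4988 - 1*(-702)) + 6469) = -3388/((-4988 + 702) + 6469) = -3388/(-4286 + 6469) = -3388/2183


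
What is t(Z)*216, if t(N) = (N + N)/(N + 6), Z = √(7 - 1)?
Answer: -432/5 + 432*√6/5 ≈ 125.24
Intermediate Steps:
Z = √6 ≈ 2.4495
t(N) = 2*N/(6 + N) (t(N) = (2*N)/(6 + N) = 2*N/(6 + N))
t(Z)*216 = (2*√6/(6 + √6))*216 = 432*√6/(6 + √6)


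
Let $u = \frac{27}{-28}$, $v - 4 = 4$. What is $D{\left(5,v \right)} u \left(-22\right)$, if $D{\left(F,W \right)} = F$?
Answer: $\frac{1485}{14} \approx 106.07$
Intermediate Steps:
$v = 8$ ($v = 4 + 4 = 8$)
$u = - \frac{27}{28}$ ($u = 27 \left(- \frac{1}{28}\right) = - \frac{27}{28} \approx -0.96429$)
$D{\left(5,v \right)} u \left(-22\right) = 5 \left(- \frac{27}{28}\right) \left(-22\right) = \left(- \frac{135}{28}\right) \left(-22\right) = \frac{1485}{14}$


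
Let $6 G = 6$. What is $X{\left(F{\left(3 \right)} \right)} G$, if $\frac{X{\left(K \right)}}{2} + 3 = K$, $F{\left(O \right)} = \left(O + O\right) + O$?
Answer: $12$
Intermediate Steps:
$G = 1$ ($G = \frac{1}{6} \cdot 6 = 1$)
$F{\left(O \right)} = 3 O$ ($F{\left(O \right)} = 2 O + O = 3 O$)
$X{\left(K \right)} = -6 + 2 K$
$X{\left(F{\left(3 \right)} \right)} G = \left(-6 + 2 \cdot 3 \cdot 3\right) 1 = \left(-6 + 2 \cdot 9\right) 1 = \left(-6 + 18\right) 1 = 12 \cdot 1 = 12$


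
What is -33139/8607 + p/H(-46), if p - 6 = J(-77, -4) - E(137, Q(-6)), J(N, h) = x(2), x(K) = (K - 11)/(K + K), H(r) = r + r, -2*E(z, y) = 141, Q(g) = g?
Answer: -14751431/3167376 ≈ -4.6573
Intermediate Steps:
E(z, y) = -141/2 (E(z, y) = -1/2*141 = -141/2)
H(r) = 2*r
x(K) = (-11 + K)/(2*K) (x(K) = (-11 + K)/((2*K)) = (-11 + K)*(1/(2*K)) = (-11 + K)/(2*K))
J(N, h) = -9/4 (J(N, h) = (1/2)*(-11 + 2)/2 = (1/2)*(1/2)*(-9) = -9/4)
p = 297/4 (p = 6 + (-9/4 - 1*(-141/2)) = 6 + (-9/4 + 141/2) = 6 + 273/4 = 297/4 ≈ 74.250)
-33139/8607 + p/H(-46) = -33139/8607 + 297/(4*((2*(-46)))) = -33139*1/8607 + (297/4)/(-92) = -33139/8607 + (297/4)*(-1/92) = -33139/8607 - 297/368 = -14751431/3167376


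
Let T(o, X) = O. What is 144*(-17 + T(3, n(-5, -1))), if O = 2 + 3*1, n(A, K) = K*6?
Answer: -1728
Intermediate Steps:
n(A, K) = 6*K
O = 5 (O = 2 + 3 = 5)
T(o, X) = 5
144*(-17 + T(3, n(-5, -1))) = 144*(-17 + 5) = 144*(-12) = -1728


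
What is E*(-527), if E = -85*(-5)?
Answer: -223975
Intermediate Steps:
E = 425
E*(-527) = 425*(-527) = -223975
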